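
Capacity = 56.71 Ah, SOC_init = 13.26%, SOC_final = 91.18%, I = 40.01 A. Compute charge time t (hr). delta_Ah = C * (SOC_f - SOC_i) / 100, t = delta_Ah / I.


Step 1: dSOC = 91.18% - 13.26% = 77.92%
Step 2: delta_Ah = 56.71 * 77.92 / 100 = 44.188 Ah
Step 3: t = 44.188 / 40.01 = 1.104 hr

1.104 hr


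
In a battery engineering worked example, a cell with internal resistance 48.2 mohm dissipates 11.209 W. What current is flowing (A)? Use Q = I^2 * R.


Convert: R = 48.2 mohm = 0.0482 ohm
I = sqrt(Q / R) = sqrt(11.209 / 0.0482) = sqrt(232.55) = 15.25 A

15.25 A


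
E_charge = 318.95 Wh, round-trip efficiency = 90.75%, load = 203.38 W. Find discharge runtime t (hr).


Step 1: E_discharge = eta/100 * E_charge = 90.75/100 * 318.95 = 289.45 Wh
Step 2: t = E_discharge / P = 289.45 / 203.38 = 1.423 hr

1.423 hr


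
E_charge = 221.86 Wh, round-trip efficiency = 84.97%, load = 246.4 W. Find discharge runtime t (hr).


Step 1: E_discharge = eta/100 * E_charge = 84.97/100 * 221.86 = 188.51 Wh
Step 2: t = E_discharge / P = 188.51 / 246.4 = 0.7651 hr

0.7651 hr


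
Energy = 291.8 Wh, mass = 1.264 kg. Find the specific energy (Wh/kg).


Specific energy = 291.8 Wh / 1.264 kg = 230.9 Wh/kg

230.9 Wh/kg


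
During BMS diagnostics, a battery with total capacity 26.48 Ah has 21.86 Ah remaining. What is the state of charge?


SOC = (remaining / total) * 100 = (21.86 / 26.48) * 100 = 82.55%

82.55%


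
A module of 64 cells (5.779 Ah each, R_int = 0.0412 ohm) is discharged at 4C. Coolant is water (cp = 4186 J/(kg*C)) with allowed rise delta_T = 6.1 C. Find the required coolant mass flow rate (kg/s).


Step 1: I = 4 * 5.779 = 23.116 A
Step 2: Q_cell = I^2 * R = 23.116^2 * 0.0412 = 22.015 W
Step 3: Q_total = 64 * 22.015 = 1409 W
Step 4: m_dot = Q_total / (cp * dT) = 1409 / (4186 * 6.1) = 0.05518 kg/s

0.05518 kg/s


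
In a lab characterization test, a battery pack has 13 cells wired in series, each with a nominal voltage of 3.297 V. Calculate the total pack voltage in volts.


Series voltages add: 13 * 3.297 V = 42.861 V

42.861 V


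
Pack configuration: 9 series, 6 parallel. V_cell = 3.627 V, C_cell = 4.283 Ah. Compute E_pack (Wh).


E = Ns * Vcell * Np * Ccell = 9 * 3.627 * 6 * 4.283 = 838.9 Wh

838.9 Wh


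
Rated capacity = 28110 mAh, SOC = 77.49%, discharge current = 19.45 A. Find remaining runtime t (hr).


Convert: C_total = 28110 mAh = 28.11 Ah
Step 1: remaining = SOC/100 * C_total = 77.49/100 * 28.11 = 21.782 Ah
Step 2: t = remaining / I = 21.782 / 19.45 = 1.120 hr

1.120 hr


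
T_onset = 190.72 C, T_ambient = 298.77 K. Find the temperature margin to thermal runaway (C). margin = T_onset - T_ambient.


Convert: T_ambient = 298.77 K = 25.62 C
margin = 190.72 - 25.62 = 165.1 C

165.1 C


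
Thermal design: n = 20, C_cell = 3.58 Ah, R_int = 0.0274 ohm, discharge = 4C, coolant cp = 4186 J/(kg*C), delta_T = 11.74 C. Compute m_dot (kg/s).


Step 1: I = 4 * 3.58 = 14.32 A
Step 2: Q_cell = I^2 * R = 14.32^2 * 0.0274 = 5.6187 W
Step 3: Q_total = 20 * 5.6187 = 112.37 W
Step 4: m_dot = Q_total / (cp * dT) = 112.37 / (4186 * 11.74) = 0.002287 kg/s

0.002287 kg/s


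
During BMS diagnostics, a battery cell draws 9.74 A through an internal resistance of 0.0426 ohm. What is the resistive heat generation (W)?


I^2 = 94.868
Q = 94.868 * 0.0426 = 4.041 W

4.041 W


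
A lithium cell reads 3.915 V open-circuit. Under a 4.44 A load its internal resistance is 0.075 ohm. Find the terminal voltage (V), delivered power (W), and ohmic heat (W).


Step 1: V_terminal = OCV - I*R = 3.915 - 4.44 * 0.075 = 3.582 V
Step 2: P_out = V_terminal * I = 3.582 * 4.44 = 15.90 W
Step 3: Q = I^2 * R = 4.44^2 * 0.075 = 1.479 W

V=3.582 V, P=15.90 W, Q=1.479 W


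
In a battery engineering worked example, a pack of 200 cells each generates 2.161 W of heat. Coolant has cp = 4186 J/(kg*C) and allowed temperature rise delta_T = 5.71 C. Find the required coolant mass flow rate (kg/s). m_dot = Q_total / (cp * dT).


Q_total = 200 * 2.161 = 432.2 W
m_dot = Q_total / (cp * dT) = 432.2 / (4186 * 5.71) = 0.01808 kg/s

0.01808 kg/s


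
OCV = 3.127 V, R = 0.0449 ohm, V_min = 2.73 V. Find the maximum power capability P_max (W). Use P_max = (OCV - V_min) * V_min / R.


P_max = (OCV - V_min) * V_min / R = (3.127 - 2.73) * 2.73 / 0.0449 = 0.397 * 2.73 / 0.0449 = 24.14 W

24.14 W


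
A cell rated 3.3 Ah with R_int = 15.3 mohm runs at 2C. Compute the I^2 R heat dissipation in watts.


Convert: R = 15.3 mohm = 0.0153 ohm
Step 1: I = C_rate * capacity = 2 * 3.3 = 6.6 A
Step 2: Q = I^2 * R = 6.6^2 * 0.0153 = 43.56 * 0.0153 = 0.6665 W

0.6665 W


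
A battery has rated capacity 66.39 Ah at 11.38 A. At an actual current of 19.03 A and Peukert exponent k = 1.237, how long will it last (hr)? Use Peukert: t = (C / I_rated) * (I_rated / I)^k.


Step 1: t_rated = C / I_rated = 66.39 / 11.38 = 5.8339 hr
Step 2: ratio = 11.38 / 19.03 = 0.598
Step 3: ratio^k = 0.598^1.237 = 0.52939
Step 4: t = t_rated * ratio^k = 5.8339 * 0.52939 = 3.088 hr

3.088 hr


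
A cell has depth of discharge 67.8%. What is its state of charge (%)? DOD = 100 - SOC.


SOC = 100 - DOD = 100 - 67.8 = 32.2%

32.2%


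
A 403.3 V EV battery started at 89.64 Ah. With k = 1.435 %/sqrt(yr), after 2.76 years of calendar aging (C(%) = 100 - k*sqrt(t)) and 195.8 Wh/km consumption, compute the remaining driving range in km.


Step 1: capacity retention = 100 - 1.435 * sqrt(2.76) = 100 - 1.435 * 1.6613 = 97.616%
Step 2: C_now = 89.64 * 97.616/100 = 87.503 Ah
Step 3: E_pack = V * C_now = 403.3 * 87.503 = 35290 Wh
Step 4: range = E_pack / consumption = 35290 / 195.8 = 180.2 km

180.2 km


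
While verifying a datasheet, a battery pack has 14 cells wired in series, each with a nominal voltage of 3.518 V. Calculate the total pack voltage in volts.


Series voltages add: 14 * 3.518 V = 49.252 V

49.252 V


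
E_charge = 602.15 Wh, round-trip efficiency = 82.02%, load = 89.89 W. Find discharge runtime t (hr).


Step 1: E_discharge = eta/100 * E_charge = 82.02/100 * 602.15 = 493.88 Wh
Step 2: t = E_discharge / P = 493.88 / 89.89 = 5.494 hr

5.494 hr


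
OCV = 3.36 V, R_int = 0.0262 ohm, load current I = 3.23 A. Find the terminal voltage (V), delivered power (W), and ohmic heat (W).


Step 1: V_terminal = OCV - I*R = 3.36 - 3.23 * 0.0262 = 3.2754 V
Step 2: P_out = V_terminal * I = 3.2754 * 3.23 = 10.58 W
Step 3: Q = I^2 * R = 3.23^2 * 0.0262 = 0.2733 W

V=3.2754 V, P=10.58 W, Q=0.2733 W


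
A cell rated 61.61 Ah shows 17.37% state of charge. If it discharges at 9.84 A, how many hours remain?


Step 1: remaining = SOC/100 * C_total = 17.37/100 * 61.61 = 10.702 Ah
Step 2: t = remaining / I = 10.702 / 9.84 = 1.088 hr

1.088 hr


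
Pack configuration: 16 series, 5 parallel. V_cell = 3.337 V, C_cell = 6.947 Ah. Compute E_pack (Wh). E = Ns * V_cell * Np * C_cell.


E = Ns * Vcell * Np * Ccell = 16 * 3.337 * 5 * 6.947 = 1855 Wh

1855 Wh


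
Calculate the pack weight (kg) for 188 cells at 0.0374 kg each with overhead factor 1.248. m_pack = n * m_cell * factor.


Cell mass sum = 188 * 0.0374 = 7.0312 kg
With overhead 1.248: m_pack = 7.0312 * 1.248 = 8.775 kg

8.775 kg


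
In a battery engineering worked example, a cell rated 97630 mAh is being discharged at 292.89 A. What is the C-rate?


Convert: capacity = 97630 mAh = 97.63 Ah
C_rate = I / capacity = 292.89 / 97.63 = 3C

3C


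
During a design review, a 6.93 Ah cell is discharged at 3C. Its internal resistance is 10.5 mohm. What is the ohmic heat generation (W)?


Convert: R = 10.5 mohm = 0.0105 ohm
Step 1: I = C_rate * capacity = 3 * 6.93 = 20.79 A
Step 2: Q = I^2 * R = 20.79^2 * 0.0105 = 432.22 * 0.0105 = 4.538 W

4.538 W


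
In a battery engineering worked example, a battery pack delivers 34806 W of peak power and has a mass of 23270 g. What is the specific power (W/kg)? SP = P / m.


Convert: m = 23270 g = 23.27 kg
Specific power = 34806 W / 23.27 kg = 1496 W/kg

1496 W/kg


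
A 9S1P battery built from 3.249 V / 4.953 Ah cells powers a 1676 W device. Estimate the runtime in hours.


Step 1: E_pack = Ns * V_cell * Np * C_cell = 9 * 3.249 * 1 * 4.953 = 144.83 Wh
Step 2: t = E_pack / P = 144.83 / 1676 = 0.08641 hr

0.08641 hr


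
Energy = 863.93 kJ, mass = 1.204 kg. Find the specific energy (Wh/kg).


Convert: E = 863.93 kJ = 239.98 Wh
ED = E / m = 239.98 / 1.204 = 199.3 Wh/kg

199.3 Wh/kg


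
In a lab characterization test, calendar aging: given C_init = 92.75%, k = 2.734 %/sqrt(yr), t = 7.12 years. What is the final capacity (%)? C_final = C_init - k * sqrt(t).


sqrt(t) = sqrt(7.12) = 2.6683
C_final = 92.75 - 2.734 * 2.6683 = 85.45%

85.45%


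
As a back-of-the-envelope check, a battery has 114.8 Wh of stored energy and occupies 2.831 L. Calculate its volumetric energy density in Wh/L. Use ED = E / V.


ED = E / V = 114.8 / 2.831 = 40.55 Wh/L

40.55 Wh/L


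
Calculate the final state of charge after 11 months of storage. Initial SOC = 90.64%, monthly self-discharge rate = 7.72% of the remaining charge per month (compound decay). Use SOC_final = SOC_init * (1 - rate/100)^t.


decay = (1 - 7.72/100)^11 = 0.41322
SOC_final = 90.64 * 0.41322 = 37.45%

37.45%


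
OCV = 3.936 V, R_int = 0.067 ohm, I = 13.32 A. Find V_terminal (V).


V = OCV - I*R = 3.936 - 13.32 * 0.067 = 3.044 V

3.044 V


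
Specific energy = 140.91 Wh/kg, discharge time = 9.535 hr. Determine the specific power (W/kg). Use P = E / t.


P_specific = E / t = 140.91 / 9.535 = 14.78 W/kg

14.78 W/kg


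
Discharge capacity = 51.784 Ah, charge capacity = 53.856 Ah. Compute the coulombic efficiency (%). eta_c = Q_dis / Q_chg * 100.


Coulombic efficiency = 51.784/53.856 * 100% = 96.15%

96.15%


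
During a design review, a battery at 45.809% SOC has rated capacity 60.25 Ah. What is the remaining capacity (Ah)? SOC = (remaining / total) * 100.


remaining = SOC / 100 * total = 45.809 / 100 * 60.25 = 27.60 Ah

27.60 Ah


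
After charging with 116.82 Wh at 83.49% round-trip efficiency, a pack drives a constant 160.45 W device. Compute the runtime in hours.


Step 1: E_discharge = eta/100 * E_charge = 83.49/100 * 116.82 = 97.533 Wh
Step 2: t = E_discharge / P = 97.533 / 160.45 = 0.6079 hr

0.6079 hr


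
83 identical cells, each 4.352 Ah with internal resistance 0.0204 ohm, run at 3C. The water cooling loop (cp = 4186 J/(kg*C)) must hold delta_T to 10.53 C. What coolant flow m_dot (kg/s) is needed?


Step 1: I = 3 * 4.352 = 13.056 A
Step 2: Q_cell = I^2 * R = 13.056^2 * 0.0204 = 3.4774 W
Step 3: Q_total = 83 * 3.4774 = 288.62 W
Step 4: m_dot = Q_total / (cp * dT) = 288.62 / (4186 * 10.53) = 0.006548 kg/s

0.006548 kg/s


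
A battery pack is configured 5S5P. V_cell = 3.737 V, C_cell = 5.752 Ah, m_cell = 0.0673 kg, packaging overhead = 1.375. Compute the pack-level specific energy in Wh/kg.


Step 1: V_pack = 5 * 3.737 = 18.685 V
Step 2: C_pack = 5 * 5.752 = 28.76 Ah
Step 3: E_pack = V_pack * C_pack = 18.685 * 28.76 = 537.38 Wh
Step 4: m_pack = 5 * 5 * 0.0673 * 1.375 = 2.3134 kg
Step 5: ED = E_pack / m_pack = 537.38 / 2.3134 = 232.3 Wh/kg

232.3 Wh/kg


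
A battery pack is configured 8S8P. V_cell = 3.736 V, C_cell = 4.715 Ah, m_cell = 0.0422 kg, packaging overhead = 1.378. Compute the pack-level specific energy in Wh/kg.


Step 1: V_pack = 8 * 3.736 = 29.888 V
Step 2: C_pack = 8 * 4.715 = 37.72 Ah
Step 3: E_pack = V_pack * C_pack = 29.888 * 37.72 = 1127.4 Wh
Step 4: m_pack = 8 * 8 * 0.0422 * 1.378 = 3.7217 kg
Step 5: ED = E_pack / m_pack = 1127.4 / 3.7217 = 302.9 Wh/kg

302.9 Wh/kg


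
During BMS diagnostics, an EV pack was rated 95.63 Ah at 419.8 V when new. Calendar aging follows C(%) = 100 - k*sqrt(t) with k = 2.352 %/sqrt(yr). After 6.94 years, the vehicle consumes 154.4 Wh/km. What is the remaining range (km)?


Step 1: capacity retention = 100 - 2.352 * sqrt(6.94) = 100 - 2.352 * 2.6344 = 93.804%
Step 2: C_now = 95.63 * 93.804/100 = 89.705 Ah
Step 3: E_pack = V * C_now = 419.8 * 89.705 = 37658 Wh
Step 4: range = E_pack / consumption = 37658 / 154.4 = 243.9 km

243.9 km


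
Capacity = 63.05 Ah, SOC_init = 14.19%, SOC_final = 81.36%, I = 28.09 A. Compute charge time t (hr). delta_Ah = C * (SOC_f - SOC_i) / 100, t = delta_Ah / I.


Step 1: dSOC = 81.36% - 14.19% = 67.17%
Step 2: delta_Ah = 63.05 * 67.17 / 100 = 42.351 Ah
Step 3: t = 42.351 / 28.09 = 1.508 hr

1.508 hr


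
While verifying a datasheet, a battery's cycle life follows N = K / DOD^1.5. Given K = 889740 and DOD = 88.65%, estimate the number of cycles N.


Step 1: DOD^1.5 = 88.65^1.5 = 834.68
Step 2: N = 889740 / 834.68 = 1066 cycles

1066 cycles


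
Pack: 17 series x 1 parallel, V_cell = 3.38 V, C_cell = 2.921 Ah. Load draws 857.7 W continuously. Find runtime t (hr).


Step 1: E_pack = Ns * V_cell * Np * C_cell = 17 * 3.38 * 1 * 2.921 = 167.84 Wh
Step 2: t = E_pack / P = 167.84 / 857.7 = 0.1957 hr

0.1957 hr


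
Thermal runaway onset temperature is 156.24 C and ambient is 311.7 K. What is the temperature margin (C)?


Convert: T_ambient = 311.7 K = 38.55 C
margin = 156.24 - 38.55 = 117.69 C

117.69 C


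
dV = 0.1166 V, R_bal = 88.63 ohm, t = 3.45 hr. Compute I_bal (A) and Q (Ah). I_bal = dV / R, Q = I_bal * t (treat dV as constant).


I_bal = dV / R = 0.1166 / 88.63 = 0.0013156 A
Q = I_bal * t = 0.0013156 * 3.45 = 0.004539 Ah

I=0.0013156 A, Q=0.004539 Ah


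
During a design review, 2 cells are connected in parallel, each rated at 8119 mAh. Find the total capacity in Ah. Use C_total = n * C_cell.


Convert: C_cell = 8119 mAh = 8.119 Ah
C_total = 2 * 8.119 = 16.238 Ah

16.238 Ah


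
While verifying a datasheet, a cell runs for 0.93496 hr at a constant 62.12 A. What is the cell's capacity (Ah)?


C = I * t = 62.12 * 0.93496 = 58.08 Ah

58.08 Ah


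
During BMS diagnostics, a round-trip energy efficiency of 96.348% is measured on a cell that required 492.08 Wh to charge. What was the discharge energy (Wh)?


E_dis = eta/100 * E_chg = 96.348/100 * 492.08 = 474.1 Wh

474.1 Wh


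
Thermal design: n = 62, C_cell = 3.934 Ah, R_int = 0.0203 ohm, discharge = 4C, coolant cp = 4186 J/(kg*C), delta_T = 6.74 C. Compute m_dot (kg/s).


Step 1: I = 4 * 3.934 = 15.736 A
Step 2: Q_cell = I^2 * R = 15.736^2 * 0.0203 = 5.0267 W
Step 3: Q_total = 62 * 5.0267 = 311.66 W
Step 4: m_dot = Q_total / (cp * dT) = 311.66 / (4186 * 6.74) = 0.01105 kg/s

0.01105 kg/s


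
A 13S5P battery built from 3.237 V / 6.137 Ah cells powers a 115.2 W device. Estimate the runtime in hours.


Step 1: E_pack = Ns * V_cell * Np * C_cell = 13 * 3.237 * 5 * 6.137 = 1291.3 Wh
Step 2: t = E_pack / P = 1291.3 / 115.2 = 11.21 hr

11.21 hr


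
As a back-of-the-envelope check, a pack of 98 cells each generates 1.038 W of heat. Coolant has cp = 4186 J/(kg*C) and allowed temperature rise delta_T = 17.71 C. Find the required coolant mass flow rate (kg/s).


Step 1: Total heat Q = 98 * 1.038 W = 101.72 W
Step 2: denom = cp * dT = 4186 * 17.71 = 74134
Step 3: m_dot = 101.72 / 74134 = 0.001372 kg/s

0.001372 kg/s


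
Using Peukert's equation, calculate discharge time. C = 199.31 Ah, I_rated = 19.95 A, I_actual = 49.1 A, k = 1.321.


t_rated = C / I_rated = 199.31 / 19.95 = 9.9905 hr
(I_rated/I)^k = (0.40631)^1.321 = 0.3043
t = t_rated * (I_rated/I)^k = 9.9905 * 0.3043 = 3.040 hr

3.040 hr


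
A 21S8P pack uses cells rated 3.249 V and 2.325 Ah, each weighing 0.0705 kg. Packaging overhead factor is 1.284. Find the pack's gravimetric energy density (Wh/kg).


Step 1: V_pack = 21 * 3.249 = 68.229 V
Step 2: C_pack = 8 * 2.325 = 18.6 Ah
Step 3: E_pack = V_pack * C_pack = 68.229 * 18.6 = 1269.1 Wh
Step 4: m_pack = 21 * 8 * 0.0705 * 1.284 = 15.208 kg
Step 5: ED = E_pack / m_pack = 1269.1 / 15.208 = 83.45 Wh/kg

83.45 Wh/kg


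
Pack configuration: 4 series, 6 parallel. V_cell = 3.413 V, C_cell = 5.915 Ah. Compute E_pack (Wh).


E = Ns * Vcell * Np * Ccell = 4 * 3.413 * 6 * 5.915 = 484.5 Wh

484.5 Wh


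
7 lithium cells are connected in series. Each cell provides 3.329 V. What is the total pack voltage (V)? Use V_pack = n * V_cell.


With 7 cells in series at 3.329 V each, V_pack = 23.303 V

23.303 V


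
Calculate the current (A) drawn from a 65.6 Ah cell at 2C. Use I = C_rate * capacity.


At 2C: I = 2 * 65.6 Ah = 131.2 A

131.2 A


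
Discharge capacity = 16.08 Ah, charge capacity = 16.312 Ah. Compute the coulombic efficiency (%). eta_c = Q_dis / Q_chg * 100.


Coulombic efficiency = 16.08/16.312 * 100% = 98.58%

98.58%


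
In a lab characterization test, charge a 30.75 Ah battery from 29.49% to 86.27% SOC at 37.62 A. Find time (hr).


delta_Ah = 30.75 * (86.27 - 29.49) / 100 = 17.46 Ah
t = delta_Ah / I = 17.46 / 37.62 = 0.4641 hr

0.4641 hr


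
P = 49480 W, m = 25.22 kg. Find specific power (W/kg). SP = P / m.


SP = P / m = 49480 / 25.22 = 1962 W/kg

1962 W/kg


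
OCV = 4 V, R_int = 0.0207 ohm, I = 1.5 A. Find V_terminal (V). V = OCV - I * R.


V = OCV - I*R = 4 - 1.5 * 0.0207 = 3.969 V

3.969 V


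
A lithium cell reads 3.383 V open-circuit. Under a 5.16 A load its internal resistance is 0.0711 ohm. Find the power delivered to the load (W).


Step 1: V_terminal = OCV - I*R = 3.383 - 5.16 * 0.0711 = 3.0161 V
Step 2: P_out = V_terminal * I = 3.0161 * 5.16 = 15.56 W

15.56 W


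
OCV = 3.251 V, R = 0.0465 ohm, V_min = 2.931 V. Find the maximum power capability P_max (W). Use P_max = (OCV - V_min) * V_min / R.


dV = OCV - V_min = 0.32 V (so I_max = dV / R)
P_max = dV * V_min / R = 0.32 * 2.931 / 0.0465 = 20.17 W

20.17 W


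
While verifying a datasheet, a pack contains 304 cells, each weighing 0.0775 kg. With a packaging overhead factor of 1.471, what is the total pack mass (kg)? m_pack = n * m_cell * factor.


Cell mass sum = 304 * 0.0775 = 23.56 kg
With overhead 1.471: m_pack = 23.56 * 1.471 = 34.66 kg

34.66 kg


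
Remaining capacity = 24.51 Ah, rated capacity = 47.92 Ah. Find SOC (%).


SOC = (remaining / total) * 100 = (24.51 / 47.92) * 100 = 51.15%

51.15%


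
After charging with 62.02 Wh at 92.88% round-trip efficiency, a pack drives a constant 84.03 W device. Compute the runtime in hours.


Step 1: E_discharge = eta/100 * E_charge = 92.88/100 * 62.02 = 57.604 Wh
Step 2: t = E_discharge / P = 57.604 / 84.03 = 0.6855 hr

0.6855 hr


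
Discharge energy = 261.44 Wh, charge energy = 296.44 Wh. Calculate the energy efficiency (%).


Round-trip efficiency = 261.44/296.44 * 100% = 88.19%

88.19%


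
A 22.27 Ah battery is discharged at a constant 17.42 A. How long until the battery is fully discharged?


t = capacity / current = 22.27 / 17.42 = 1.278 hr

1.278 hr


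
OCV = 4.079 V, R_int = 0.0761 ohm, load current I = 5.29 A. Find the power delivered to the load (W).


Step 1: V_terminal = OCV - I*R = 4.079 - 5.29 * 0.0761 = 3.6764 V
Step 2: P_out = V_terminal * I = 3.6764 * 5.29 = 19.45 W

19.45 W


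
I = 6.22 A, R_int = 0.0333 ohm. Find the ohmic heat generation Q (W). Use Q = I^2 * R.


Q = I^2 * R = 6.22^2 * 0.0333 = 1.288 W

1.288 W


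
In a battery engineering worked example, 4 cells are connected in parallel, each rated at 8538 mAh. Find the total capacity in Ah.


Convert: C_cell = 8538 mAh = 8.538 Ah
C_total = 4 * 8.538 = 34.152 Ah

34.152 Ah


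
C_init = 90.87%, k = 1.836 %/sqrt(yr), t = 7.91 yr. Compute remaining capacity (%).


Step 1: sqrt(7.91 yr) = 2.8125
Step 2: drop = 1.836 * 2.8125 = 5.1638
Step 3: C_final = 90.87 - 5.1638 = 85.71%

85.71%


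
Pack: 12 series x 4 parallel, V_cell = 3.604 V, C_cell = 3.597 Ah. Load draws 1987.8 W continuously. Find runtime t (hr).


Step 1: E_pack = Ns * V_cell * Np * C_cell = 12 * 3.604 * 4 * 3.597 = 622.25 Wh
Step 2: t = E_pack / P = 622.25 / 1987.8 = 0.3130 hr

0.3130 hr


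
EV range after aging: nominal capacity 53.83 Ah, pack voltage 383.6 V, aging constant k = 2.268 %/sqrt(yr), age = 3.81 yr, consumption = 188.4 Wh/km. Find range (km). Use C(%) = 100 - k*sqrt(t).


Step 1: capacity retention = 100 - 2.268 * sqrt(3.81) = 100 - 2.268 * 1.9519 = 95.573%
Step 2: C_now = 53.83 * 95.573/100 = 51.447 Ah
Step 3: E_pack = V * C_now = 383.6 * 51.447 = 19735 Wh
Step 4: range = E_pack / consumption = 19735 / 188.4 = 104.8 km

104.8 km


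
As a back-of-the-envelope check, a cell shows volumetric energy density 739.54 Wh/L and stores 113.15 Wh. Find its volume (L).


V = E / ED = 113.15 / 739.54 = 0.1530 L

0.1530 L


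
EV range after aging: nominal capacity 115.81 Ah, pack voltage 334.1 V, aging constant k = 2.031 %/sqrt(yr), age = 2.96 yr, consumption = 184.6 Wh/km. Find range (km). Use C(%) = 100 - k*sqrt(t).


Step 1: capacity retention = 100 - 2.031 * sqrt(2.96) = 100 - 2.031 * 1.7205 = 96.506%
Step 2: C_now = 115.81 * 96.506/100 = 111.76 Ah
Step 3: E_pack = V * C_now = 334.1 * 111.76 = 37339 Wh
Step 4: range = E_pack / consumption = 37339 / 184.6 = 202.3 km

202.3 km


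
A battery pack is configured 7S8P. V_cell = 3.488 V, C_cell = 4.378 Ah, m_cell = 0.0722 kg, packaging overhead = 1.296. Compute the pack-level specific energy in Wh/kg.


Step 1: V_pack = 7 * 3.488 = 24.416 V
Step 2: C_pack = 8 * 4.378 = 35.024 Ah
Step 3: E_pack = V_pack * C_pack = 24.416 * 35.024 = 855.15 Wh
Step 4: m_pack = 7 * 8 * 0.0722 * 1.296 = 5.24 kg
Step 5: ED = E_pack / m_pack = 855.15 / 5.24 = 163.2 Wh/kg

163.2 Wh/kg


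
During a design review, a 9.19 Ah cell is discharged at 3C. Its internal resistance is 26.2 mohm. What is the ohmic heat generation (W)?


Convert: R = 26.2 mohm = 0.0262 ohm
Step 1: I = C_rate * capacity = 3 * 9.19 = 27.57 A
Step 2: Q = I^2 * R = 27.57^2 * 0.0262 = 760.1 * 0.0262 = 19.91 W

19.91 W


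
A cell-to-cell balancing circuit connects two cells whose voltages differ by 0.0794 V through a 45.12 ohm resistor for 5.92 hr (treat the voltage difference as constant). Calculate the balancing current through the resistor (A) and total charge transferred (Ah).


First, Ohm's law: I_bal = 0.0794 V / 45.12 ohm = 0.0017598 A
Then Q = I * t = 0.0017598 A * 5.92 hr = 0.01042 Ah

I=0.0017598 A, Q=0.01042 Ah


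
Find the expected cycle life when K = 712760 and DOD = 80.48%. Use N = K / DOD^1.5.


DOD^1.5 = 721.99
N = K / DOD^1.5 = 712760 / 721.99 = 987.2

987.2 cycles


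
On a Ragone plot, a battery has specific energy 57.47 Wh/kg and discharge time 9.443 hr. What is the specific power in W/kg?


P_specific = E / t = 57.47 / 9.443 = 6.086 W/kg

6.086 W/kg


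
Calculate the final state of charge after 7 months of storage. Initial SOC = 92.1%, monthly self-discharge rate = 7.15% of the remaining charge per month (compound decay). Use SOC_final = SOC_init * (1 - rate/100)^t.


Monthly retention factor = 1 - 7.15/100 = 0.9285
Over 7 months: factor^7 = 0.59494
SOC_final = 92.1 * 0.59494 = 54.79%

54.79%


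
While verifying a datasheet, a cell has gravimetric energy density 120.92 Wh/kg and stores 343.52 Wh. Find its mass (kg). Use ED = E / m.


m = E / ED = 343.52 / 120.92 = 2.841 kg

2.841 kg


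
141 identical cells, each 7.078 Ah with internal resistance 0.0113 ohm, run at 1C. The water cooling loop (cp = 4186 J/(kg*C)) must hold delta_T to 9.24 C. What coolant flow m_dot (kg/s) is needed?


Step 1: I = 1 * 7.078 = 7.078 A
Step 2: Q_cell = I^2 * R = 7.078^2 * 0.0113 = 0.56611 W
Step 3: Q_total = 141 * 0.56611 = 79.822 W
Step 4: m_dot = Q_total / (cp * dT) = 79.822 / (4186 * 9.24) = 0.002064 kg/s

0.002064 kg/s


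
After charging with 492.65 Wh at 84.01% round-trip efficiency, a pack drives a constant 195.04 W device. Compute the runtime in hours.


Step 1: E_discharge = eta/100 * E_charge = 84.01/100 * 492.65 = 413.88 Wh
Step 2: t = E_discharge / P = 413.88 / 195.04 = 2.122 hr

2.122 hr


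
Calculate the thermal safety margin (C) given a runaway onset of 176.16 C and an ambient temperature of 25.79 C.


margin = T_onset - T_ambient = 176.16 - 25.79 = 150.37 C

150.37 C


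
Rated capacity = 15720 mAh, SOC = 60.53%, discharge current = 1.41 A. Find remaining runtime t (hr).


Convert: C_total = 15720 mAh = 15.72 Ah
Step 1: remaining = SOC/100 * C_total = 60.53/100 * 15.72 = 9.5153 Ah
Step 2: t = remaining / I = 9.5153 / 1.41 = 6.748 hr

6.748 hr


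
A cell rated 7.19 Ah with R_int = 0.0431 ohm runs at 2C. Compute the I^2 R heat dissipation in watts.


Step 1: I = C_rate * capacity = 2 * 7.19 = 14.38 A
Step 2: Q = I^2 * R = 14.38^2 * 0.0431 = 206.78 * 0.0431 = 8.912 W

8.912 W


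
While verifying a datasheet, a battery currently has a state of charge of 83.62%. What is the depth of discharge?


DOD = 100 - SOC = 100 - 83.62 = 16.38%

16.38%


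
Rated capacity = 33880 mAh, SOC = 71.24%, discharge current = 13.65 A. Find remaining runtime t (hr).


Convert: C_total = 33880 mAh = 33.88 Ah
Step 1: remaining = SOC/100 * C_total = 71.24/100 * 33.88 = 24.136 Ah
Step 2: t = remaining / I = 24.136 / 13.65 = 1.768 hr

1.768 hr


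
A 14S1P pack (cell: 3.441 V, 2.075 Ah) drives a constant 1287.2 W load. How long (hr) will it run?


Step 1: E_pack = Ns * V_cell * Np * C_cell = 14 * 3.441 * 1 * 2.075 = 99.961 Wh
Step 2: t = E_pack / P = 99.961 / 1287.2 = 0.07766 hr

0.07766 hr


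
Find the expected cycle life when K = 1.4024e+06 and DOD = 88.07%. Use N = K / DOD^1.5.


Step 1: DOD^1.5 = 88.07^1.5 = 826.5
Step 2: N = 1.4024e+06 / 826.5 = 1697 cycles

1697 cycles


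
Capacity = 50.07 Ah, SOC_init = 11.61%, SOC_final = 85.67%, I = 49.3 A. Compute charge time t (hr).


delta_Ah = 50.07 * (85.67 - 11.61) / 100 = 37.082 Ah
t = delta_Ah / I = 37.082 / 49.3 = 0.7522 hr

0.7522 hr


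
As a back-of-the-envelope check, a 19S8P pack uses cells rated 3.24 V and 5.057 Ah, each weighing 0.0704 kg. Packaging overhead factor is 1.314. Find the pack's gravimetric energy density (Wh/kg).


Step 1: V_pack = 19 * 3.24 = 61.56 V
Step 2: C_pack = 8 * 5.057 = 40.456 Ah
Step 3: E_pack = V_pack * C_pack = 61.56 * 40.456 = 2490.5 Wh
Step 4: m_pack = 19 * 8 * 0.0704 * 1.314 = 14.061 kg
Step 5: ED = E_pack / m_pack = 2490.5 / 14.061 = 177.1 Wh/kg

177.1 Wh/kg


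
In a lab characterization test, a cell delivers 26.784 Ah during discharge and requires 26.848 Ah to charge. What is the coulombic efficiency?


Coulombic efficiency = 26.784/26.848 * 100% = 99.76%

99.76%


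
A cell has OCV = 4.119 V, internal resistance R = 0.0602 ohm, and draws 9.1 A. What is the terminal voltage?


IR drop = 9.1 * 0.0602 = 0.54782 V
V = 4.119 - 0.54782 = 3.571 V

3.571 V


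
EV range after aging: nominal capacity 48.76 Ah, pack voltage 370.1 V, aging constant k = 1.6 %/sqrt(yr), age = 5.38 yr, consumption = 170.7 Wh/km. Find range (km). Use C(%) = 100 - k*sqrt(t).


Step 1: capacity retention = 100 - 1.6 * sqrt(5.38) = 100 - 1.6 * 2.3195 = 96.289%
Step 2: C_now = 48.76 * 96.289/100 = 46.951 Ah
Step 3: E_pack = V * C_now = 370.1 * 46.951 = 17377 Wh
Step 4: range = E_pack / consumption = 17377 / 170.7 = 101.8 km

101.8 km


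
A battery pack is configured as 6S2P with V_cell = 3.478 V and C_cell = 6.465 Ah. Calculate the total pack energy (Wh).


V_pack = 6 * 3.478 = 20.868 V
C_pack = 2 * 6.465 = 12.93 Ah
E = V_pack * C_pack = 20.868 * 12.93 = 269.8 Wh

269.8 Wh


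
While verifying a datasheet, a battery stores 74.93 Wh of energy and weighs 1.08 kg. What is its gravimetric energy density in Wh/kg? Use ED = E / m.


ED = E / m = 74.93 / 1.08 = 69.38 Wh/kg

69.38 Wh/kg


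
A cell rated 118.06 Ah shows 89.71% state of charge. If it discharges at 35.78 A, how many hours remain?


Step 1: remaining = SOC/100 * C_total = 89.71/100 * 118.06 = 105.91 Ah
Step 2: t = remaining / I = 105.91 / 35.78 = 2.960 hr

2.960 hr


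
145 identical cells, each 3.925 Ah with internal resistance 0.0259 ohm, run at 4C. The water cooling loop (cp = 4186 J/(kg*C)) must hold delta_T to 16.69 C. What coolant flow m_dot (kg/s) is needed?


Step 1: I = 4 * 3.925 = 15.7 A
Step 2: Q_cell = I^2 * R = 15.7^2 * 0.0259 = 6.3841 W
Step 3: Q_total = 145 * 6.3841 = 925.69 W
Step 4: m_dot = Q_total / (cp * dT) = 925.69 / (4186 * 16.69) = 0.01325 kg/s

0.01325 kg/s


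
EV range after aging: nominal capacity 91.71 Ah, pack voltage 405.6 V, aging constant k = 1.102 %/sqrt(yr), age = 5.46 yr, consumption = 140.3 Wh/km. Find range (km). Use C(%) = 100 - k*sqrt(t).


Step 1: capacity retention = 100 - 1.102 * sqrt(5.46) = 100 - 1.102 * 2.3367 = 97.425%
Step 2: C_now = 91.71 * 97.425/100 = 89.348 Ah
Step 3: E_pack = V * C_now = 405.6 * 89.348 = 36240 Wh
Step 4: range = E_pack / consumption = 36240 / 140.3 = 258.3 km

258.3 km


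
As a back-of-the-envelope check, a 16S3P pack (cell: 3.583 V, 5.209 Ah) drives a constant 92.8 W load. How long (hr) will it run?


Step 1: E_pack = Ns * V_cell * Np * C_cell = 16 * 3.583 * 3 * 5.209 = 895.86 Wh
Step 2: t = E_pack / P = 895.86 / 92.8 = 9.654 hr

9.654 hr


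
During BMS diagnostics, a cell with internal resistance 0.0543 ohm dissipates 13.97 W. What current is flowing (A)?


I = sqrt(Q / R) = sqrt(13.97 / 0.0543) = sqrt(257.27) = 16.04 A

16.04 A


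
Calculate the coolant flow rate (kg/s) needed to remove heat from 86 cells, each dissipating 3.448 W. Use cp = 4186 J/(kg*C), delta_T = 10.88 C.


Step 1: Total heat Q = 86 * 3.448 W = 296.53 W
Step 2: denom = cp * dT = 4186 * 10.88 = 45544
Step 3: m_dot = 296.53 / 45544 = 0.006511 kg/s

0.006511 kg/s


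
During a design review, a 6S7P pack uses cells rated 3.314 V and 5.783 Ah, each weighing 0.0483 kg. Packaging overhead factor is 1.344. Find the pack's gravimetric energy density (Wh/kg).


Step 1: V_pack = 6 * 3.314 = 19.884 V
Step 2: C_pack = 7 * 5.783 = 40.481 Ah
Step 3: E_pack = V_pack * C_pack = 19.884 * 40.481 = 804.92 Wh
Step 4: m_pack = 6 * 7 * 0.0483 * 1.344 = 2.7264 kg
Step 5: ED = E_pack / m_pack = 804.92 / 2.7264 = 295.2 Wh/kg

295.2 Wh/kg


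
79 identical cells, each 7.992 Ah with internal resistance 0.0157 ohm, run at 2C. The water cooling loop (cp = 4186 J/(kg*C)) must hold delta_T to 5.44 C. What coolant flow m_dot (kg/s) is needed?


Step 1: I = 2 * 7.992 = 15.984 A
Step 2: Q_cell = I^2 * R = 15.984^2 * 0.0157 = 4.0112 W
Step 3: Q_total = 79 * 4.0112 = 316.88 W
Step 4: m_dot = Q_total / (cp * dT) = 316.88 / (4186 * 5.44) = 0.01392 kg/s

0.01392 kg/s


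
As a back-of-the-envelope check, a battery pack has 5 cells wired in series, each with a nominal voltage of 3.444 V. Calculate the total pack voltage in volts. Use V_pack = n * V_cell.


V_pack = n * V_cell = 5 * 3.444 = 17.22 V

17.22 V


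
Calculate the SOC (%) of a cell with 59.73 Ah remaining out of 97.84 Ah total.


SOC% = 59.73 / 97.84 * 100 = 61.05%

61.05%


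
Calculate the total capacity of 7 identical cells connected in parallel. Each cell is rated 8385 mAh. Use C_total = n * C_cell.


Convert: C_cell = 8385 mAh = 8.385 Ah
C_total = 7 * 8.385 = 58.695 Ah

58.695 Ah


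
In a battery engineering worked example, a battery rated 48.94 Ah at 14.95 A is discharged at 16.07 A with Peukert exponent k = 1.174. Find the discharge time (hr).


t_rated = C / I_rated = 48.94 / 14.95 = 3.2736 hr
(I_rated/I)^k = (0.9303)^1.174 = 0.91868
t = t_rated * (I_rated/I)^k = 3.2736 * 0.91868 = 3.007 hr

3.007 hr


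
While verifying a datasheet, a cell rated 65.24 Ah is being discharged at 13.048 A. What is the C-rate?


C_rate = I / capacity = 13.048 / 65.24 = 0.2C

0.2C


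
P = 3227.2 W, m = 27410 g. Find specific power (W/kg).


Convert: m = 27410 g = 27.41 kg
Specific power = 3227.2 W / 27.41 kg = 117.7 W/kg

117.7 W/kg


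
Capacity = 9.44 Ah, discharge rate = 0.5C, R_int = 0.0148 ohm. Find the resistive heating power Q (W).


Step 1: I = C_rate * capacity = 0.5 * 9.44 = 4.72 A
Step 2: Q = I^2 * R = 4.72^2 * 0.0148 = 22.278 * 0.0148 = 0.3297 W

0.3297 W


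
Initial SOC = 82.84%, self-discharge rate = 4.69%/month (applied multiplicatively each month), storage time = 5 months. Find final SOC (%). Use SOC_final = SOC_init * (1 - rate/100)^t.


Monthly retention factor = 1 - 4.69/100 = 0.9531
Over 5 months: factor^5 = 0.78649
SOC_final = 82.84 * 0.78649 = 65.15%

65.15%


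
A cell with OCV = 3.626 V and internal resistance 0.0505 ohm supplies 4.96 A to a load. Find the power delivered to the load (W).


Step 1: V_terminal = OCV - I*R = 3.626 - 4.96 * 0.0505 = 3.3755 V
Step 2: P_out = V_terminal * I = 3.3755 * 4.96 = 16.74 W

16.74 W


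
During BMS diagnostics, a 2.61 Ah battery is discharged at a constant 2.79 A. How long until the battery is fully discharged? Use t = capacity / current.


Runtime = 2.61 Ah / 2.79 A = 0.9355 hr

0.9355 hr


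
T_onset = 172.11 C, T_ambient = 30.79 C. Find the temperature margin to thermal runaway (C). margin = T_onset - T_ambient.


margin = T_onset - T_ambient = 172.11 - 30.79 = 141.32 C

141.32 C


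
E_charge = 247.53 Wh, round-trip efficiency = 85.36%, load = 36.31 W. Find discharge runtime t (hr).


Step 1: E_discharge = eta/100 * E_charge = 85.36/100 * 247.53 = 211.29 Wh
Step 2: t = E_discharge / P = 211.29 / 36.31 = 5.819 hr

5.819 hr


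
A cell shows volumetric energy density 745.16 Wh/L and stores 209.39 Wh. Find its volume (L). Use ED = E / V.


V = E / ED = 209.39 / 745.16 = 0.2810 L

0.2810 L


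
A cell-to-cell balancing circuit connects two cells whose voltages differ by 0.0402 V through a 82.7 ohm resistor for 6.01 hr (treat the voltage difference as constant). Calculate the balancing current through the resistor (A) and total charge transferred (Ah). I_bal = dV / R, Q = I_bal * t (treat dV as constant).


I_bal = dV / R = 0.0402 / 82.7 = 4.8609e-04 A
Q = I_bal * t = 4.8609e-04 * 6.01 = 0.002921 Ah

I=4.8609e-04 A, Q=0.002921 Ah


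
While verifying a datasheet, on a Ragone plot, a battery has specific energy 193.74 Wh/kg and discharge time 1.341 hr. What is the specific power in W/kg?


Specific power = 193.74 Wh/kg / 1.341 hr = 144.5 W/kg

144.5 W/kg


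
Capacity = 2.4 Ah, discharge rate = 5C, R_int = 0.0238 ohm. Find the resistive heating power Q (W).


Step 1: I = C_rate * capacity = 5 * 2.4 = 12 A
Step 2: Q = I^2 * R = 12^2 * 0.0238 = 144 * 0.0238 = 3.427 W

3.427 W


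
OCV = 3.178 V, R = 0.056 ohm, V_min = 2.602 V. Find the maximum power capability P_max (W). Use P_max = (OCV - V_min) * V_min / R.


P_max = (OCV - V_min) * V_min / R = (3.178 - 2.602) * 2.602 / 0.056 = 0.576 * 2.602 / 0.056 = 26.76 W

26.76 W


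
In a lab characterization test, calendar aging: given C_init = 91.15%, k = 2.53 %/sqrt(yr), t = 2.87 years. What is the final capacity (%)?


Step 1: sqrt(2.87 yr) = 1.6941
Step 2: drop = 2.53 * 1.6941 = 4.2861
Step 3: C_final = 91.15 - 4.2861 = 86.86%

86.86%


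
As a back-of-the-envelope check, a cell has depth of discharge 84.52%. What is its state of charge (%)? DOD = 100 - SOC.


SOC = 100 - DOD = 100 - 84.52 = 15.48%

15.48%


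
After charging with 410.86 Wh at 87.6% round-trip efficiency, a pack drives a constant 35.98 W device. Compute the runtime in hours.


Step 1: E_discharge = eta/100 * E_charge = 87.6/100 * 410.86 = 359.91 Wh
Step 2: t = E_discharge / P = 359.91 / 35.98 = 10.00 hr

10.00 hr


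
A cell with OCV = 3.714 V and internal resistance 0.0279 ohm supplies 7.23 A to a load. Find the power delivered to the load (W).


Step 1: V_terminal = OCV - I*R = 3.714 - 7.23 * 0.0279 = 3.5123 V
Step 2: P_out = V_terminal * I = 3.5123 * 7.23 = 25.39 W

25.39 W


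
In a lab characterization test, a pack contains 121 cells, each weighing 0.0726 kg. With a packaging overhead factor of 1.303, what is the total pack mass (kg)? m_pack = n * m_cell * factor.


m_pack = n * m_cell * overhead = 121 * 0.0726 * 1.303 = 11.45 kg

11.45 kg


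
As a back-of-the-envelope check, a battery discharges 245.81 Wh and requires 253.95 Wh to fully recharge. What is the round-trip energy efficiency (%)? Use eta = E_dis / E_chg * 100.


eta_e = E_dis / E_chg * 100 = 245.81 / 253.95 * 100 = 96.79%

96.79%


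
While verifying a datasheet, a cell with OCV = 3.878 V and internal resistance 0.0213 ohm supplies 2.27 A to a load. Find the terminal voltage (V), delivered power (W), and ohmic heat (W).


Step 1: V_terminal = OCV - I*R = 3.878 - 2.27 * 0.0213 = 3.8296 V
Step 2: P_out = V_terminal * I = 3.8296 * 2.27 = 8.693 W
Step 3: Q = I^2 * R = 2.27^2 * 0.0213 = 0.1098 W

V=3.8296 V, P=8.693 W, Q=0.1098 W


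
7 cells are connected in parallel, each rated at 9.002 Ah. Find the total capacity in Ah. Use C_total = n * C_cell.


Parallel capacities add: 7 * 9.002 Ah = 63.014 Ah

63.014 Ah


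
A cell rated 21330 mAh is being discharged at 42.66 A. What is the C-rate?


Convert: capacity = 21330 mAh = 21.33 Ah
Rearranging: C_rate = 42.66 / 21.33 = 2C

2C


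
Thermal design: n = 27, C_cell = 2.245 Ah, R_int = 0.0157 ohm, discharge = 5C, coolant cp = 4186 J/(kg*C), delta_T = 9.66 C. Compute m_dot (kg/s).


Step 1: I = 5 * 2.245 = 11.225 A
Step 2: Q_cell = I^2 * R = 11.225^2 * 0.0157 = 1.9782 W
Step 3: Q_total = 27 * 1.9782 = 53.411 W
Step 4: m_dot = Q_total / (cp * dT) = 53.411 / (4186 * 9.66) = 0.001321 kg/s

0.001321 kg/s


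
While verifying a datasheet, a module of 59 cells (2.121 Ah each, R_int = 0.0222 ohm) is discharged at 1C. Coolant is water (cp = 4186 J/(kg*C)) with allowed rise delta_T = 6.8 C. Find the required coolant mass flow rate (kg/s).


Step 1: I = 1 * 2.121 = 2.121 A
Step 2: Q_cell = I^2 * R = 2.121^2 * 0.0222 = 0.09987 W
Step 3: Q_total = 59 * 0.09987 = 5.8923 W
Step 4: m_dot = Q_total / (cp * dT) = 5.8923 / (4186 * 6.8) = 2.070e-04 kg/s

2.070e-04 kg/s


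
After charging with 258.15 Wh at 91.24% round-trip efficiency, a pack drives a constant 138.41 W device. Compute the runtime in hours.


Step 1: E_discharge = eta/100 * E_charge = 91.24/100 * 258.15 = 235.54 Wh
Step 2: t = E_discharge / P = 235.54 / 138.41 = 1.702 hr

1.702 hr


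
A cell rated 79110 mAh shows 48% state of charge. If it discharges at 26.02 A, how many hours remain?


Convert: C_total = 79110 mAh = 79.11 Ah
Step 1: remaining = SOC/100 * C_total = 48/100 * 79.11 = 37.973 Ah
Step 2: t = remaining / I = 37.973 / 26.02 = 1.459 hr

1.459 hr


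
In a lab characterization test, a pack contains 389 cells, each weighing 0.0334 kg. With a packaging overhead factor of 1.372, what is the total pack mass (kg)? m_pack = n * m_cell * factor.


Cell mass sum = 389 * 0.0334 = 12.993 kg
With overhead 1.372: m_pack = 12.993 * 1.372 = 17.83 kg

17.83 kg


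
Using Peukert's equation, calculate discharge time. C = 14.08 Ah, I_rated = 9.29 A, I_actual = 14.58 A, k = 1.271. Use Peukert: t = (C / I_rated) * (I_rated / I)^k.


Step 1: t_rated = C / I_rated = 14.08 / 9.29 = 1.5156 hr
Step 2: ratio = 9.29 / 14.58 = 0.63717
Step 3: ratio^k = 0.63717^1.271 = 0.56391
Step 4: t = t_rated * ratio^k = 1.5156 * 0.56391 = 0.8547 hr

0.8547 hr


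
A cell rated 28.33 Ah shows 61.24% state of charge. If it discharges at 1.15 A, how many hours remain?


Step 1: remaining = SOC/100 * C_total = 61.24/100 * 28.33 = 17.349 Ah
Step 2: t = remaining / I = 17.349 / 1.15 = 15.09 hr

15.09 hr


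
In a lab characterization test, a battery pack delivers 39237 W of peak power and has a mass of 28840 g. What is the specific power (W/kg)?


Convert: m = 28840 g = 28.84 kg
Specific power = 39237 W / 28.84 kg = 1361 W/kg

1361 W/kg


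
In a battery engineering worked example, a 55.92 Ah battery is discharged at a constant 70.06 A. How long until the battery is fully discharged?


Runtime = 55.92 Ah / 70.06 A = 0.7982 hr

0.7982 hr


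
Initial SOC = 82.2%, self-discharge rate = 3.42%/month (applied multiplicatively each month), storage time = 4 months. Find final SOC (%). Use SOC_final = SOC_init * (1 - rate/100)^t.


decay = (1 - 3.42/100)^4 = 0.87006
SOC_final = 82.2 * 0.87006 = 71.52%

71.52%


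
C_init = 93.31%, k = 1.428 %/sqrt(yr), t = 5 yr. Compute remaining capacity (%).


Step 1: sqrt(5 yr) = 2.2361
Step 2: drop = 1.428 * 2.2361 = 3.1932
Step 3: C_final = 93.31 - 3.1932 = 90.12%

90.12%
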